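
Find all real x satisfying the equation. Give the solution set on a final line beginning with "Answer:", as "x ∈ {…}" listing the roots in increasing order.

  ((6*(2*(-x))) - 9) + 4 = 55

Step 1. [((6*(2*(-x))) - 9) + 4 = 55] peel the +4: subtract 4 from each side, so sub: (6*(2*(-x))) - 9 = 51.
Step 2. [(6*(2*(-x))) - 9 = 51] peel the -9: add 9 from each side. So sub: 6*(2*(-x)) = 60.
Step 3. [6*(2*(-x)) = 60] 6·(inner) — divide through by 6, so div: 2*(-x) = 10.
Step 4. [2*(-x) = 10] LHS = 2·(…); ÷2 both sides, so div: -x = 5.
Step 5. [-x = 5] LHS negated; negate both sides, so neg: x = -5.

Answer: x ∈ {-5}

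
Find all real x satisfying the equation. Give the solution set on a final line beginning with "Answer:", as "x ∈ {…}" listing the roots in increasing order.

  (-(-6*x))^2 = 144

Step 1. [(-(-6*x))^2 = 144] 144 ≥ 0, LHS is (·)² — take ±√ ⇒ sqrt: -(-6*x) = 12 or -12.
Step 2. [-(-6*x) = 12 or -12] leading − — multiply by −1. So neg: -6*x = -12 or 12.
Step 3. [-6*x = -12 or 12] -6 out front; divide by -6 ⇒ div: x = 2 or -2.

Answer: x ∈ {-2, 2}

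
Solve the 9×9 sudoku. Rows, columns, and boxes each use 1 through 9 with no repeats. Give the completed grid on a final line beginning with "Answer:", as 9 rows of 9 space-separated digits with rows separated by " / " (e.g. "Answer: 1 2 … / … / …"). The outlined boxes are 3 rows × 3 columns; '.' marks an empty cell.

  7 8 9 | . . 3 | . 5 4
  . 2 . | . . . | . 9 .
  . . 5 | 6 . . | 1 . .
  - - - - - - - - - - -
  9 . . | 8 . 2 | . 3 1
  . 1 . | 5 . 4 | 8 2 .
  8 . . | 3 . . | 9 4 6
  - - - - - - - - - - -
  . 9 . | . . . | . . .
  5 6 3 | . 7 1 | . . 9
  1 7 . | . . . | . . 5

Step 1. [r7c1∈{2,4}] r7c1 is the only open cell in col 1 admitting 2. So r7c1=2.
Step 2. [r7c4∈{4}] only 4 remains possible at r7c4, so r7c4=4.
Step 3. [r7c3∈{8}] only 8 remains possible at r7c3, so r7c3=8.
Step 4. [r5c9∈{7}] r5c9 is down to just 7. So r5c9=7.
Step 5. [r7c9∈{3}] r7c9's peers cover all but 3. So r7c9=3.
Step 6. [r4c5∈{6}] nothing but 6 survives at r4c5 ⇒ r4c5=6.
Step 7. [r8c4∈{2}] r8c4 has the single candidate 2 ⇒ r8c4=2.
Step 8. [r1c7∈{2,6}] in row 1, 6 fits only at r1c7 ⇒ r1c7=6.
Step 9. [r2c3∈{1,4,6}] across col 3, 1 lands solely at r2c3 ⇒ r2c3=1.
Step 10. [r2c9∈{8}] r2c9 has the single candidate 8 ⇒ r2c9=8.
Step 11. [r6c6∈{7}] r6c6 is down to just 7. So r6c6=7.
Step 12. [r2c1∈{3,4,6}] across row 2, 6 lands solely at r2c1 ⇒ r2c1=6.
Step 13. [r3c1∈{3,4}] in col 1, 4 fits only at r3c1. So r3c1=4.
Step 14. [r2c6∈{5}] r2c6 has the single candidate 5, so r2c6=5.
Step 15. [r7c6∈{6}] r7c6 has the single candidate 6, so r7c6=6.
Step 16. [r3c8∈{7}] only 7 remains possible at r3c8, so r3c8=7.
Step 17. [r9c3∈{4}] r9c3's peers cover all but 4. So r9c3=4.
Step 18. [r9c5∈{3,8,9}] r9c5 is the only open cell in row 9 admitting 3 ⇒ r9c5=3.
Step 19. [r3c5∈{2,8,9}] 8 has one home in col 5: r3c5, so r3c5=8.
Step 20. [r9c6∈{8,9}] in col 6, 8 fits only at r9c6, so r9c6=8.
Step 21. [r4c2∈{4,5}] row 4 places 4 nowhere but r4c2, so r4c2=4.
Step 22. [r1c4∈{1}] only 1 remains possible at r1c4. So r1c4=1.
Step 23. [r6c2∈{5}] r6c2 has the single candidate 5. So r6c2=5.
Step 24. [r7c7∈{7}] only 7 remains possible at r7c7. So r7c7=7.
Step 25. [r3c6∈{9}] r3c6's peers cover all but 9. So r3c6=9.
Step 26. [r1c5∈{2}] r1c5 has the single candidate 2, so r1c5=2.
Step 27. [r7c8∈{1}] r7c8 has the single candidate 1 ⇒ r7c8=1.
Step 28. [r4c7∈{5}] r4c7 has the single candidate 5. So r4c7=5.
Step 29. [r3c9∈{2}] r3c9 is down to just 2. So r3c9=2.
Step 30. [r7c5∈{5}] r7c5's peers cover all but 5. So r7c5=5.
Step 31. [r6c3∈{2}] only 2 remains possible at r6c3 ⇒ r6c3=2.
Step 32. [r9c7∈{2}] r9c7 has the single candidate 2, so r9c7=2.
Step 33. [r9c8∈{6}] r9c8 has the single candidate 6, so r9c8=6.
Step 34. [r2c4∈{7}] r2c4 has the single candidate 7, so r2c4=7.
Step 35. [r2c7∈{3}] r2c7's peers cover all but 3. So r2c7=3.
Step 36. [r9c4∈{9}] r9c4's peers cover all but 9 ⇒ r9c4=9.
Step 37. [r4c3∈{7}] r4c3 has the single candidate 7. So r4c3=7.
Step 38. [r2c5∈{4}] r2c5 has the single candidate 4. So r2c5=4.
Step 39. [r8c7∈{4}] r8c7 has the single candidate 4, so r8c7=4.
Step 40. [r8c8∈{8}] r8c8's peers cover all but 8. So r8c8=8.
Step 41. [r5c3∈{6}] r5c3 has the single candidate 6. So r5c3=6.
Step 42. [r6c5∈{1}] r6c5 is down to just 1. So r6c5=1.
Step 43. [r5c5∈{9}] nothing but 9 survives at r5c5. So r5c5=9.
Step 44. [r5c1∈{3}] only 3 remains possible at r5c1. So r5c1=3.
Step 45. [r3c2∈{3}] only 3 remains possible at r3c2 ⇒ r3c2=3.

Answer: 7 8 9 1 2 3 6 5 4 / 6 2 1 7 4 5 3 9 8 / 4 3 5 6 8 9 1 7 2 / 9 4 7 8 6 2 5 3 1 / 3 1 6 5 9 4 8 2 7 / 8 5 2 3 1 7 9 4 6 / 2 9 8 4 5 6 7 1 3 / 5 6 3 2 7 1 4 8 9 / 1 7 4 9 3 8 2 6 5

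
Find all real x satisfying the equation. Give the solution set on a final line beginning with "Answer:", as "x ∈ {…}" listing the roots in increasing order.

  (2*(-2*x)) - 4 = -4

Step 1. [(2*(-2*x)) - 4 = -4] 4 comes off first (add 4). So sub: 2*(-2*x) = 0.
Step 2. [2*(-2*x) = 0] 2·(inner) — divide through by 2 ⇒ div: -2*x = 0.
Step 3. [-2*x = 0] -2 out front; divide by -2. So div: x = 0.

Answer: x ∈ {0}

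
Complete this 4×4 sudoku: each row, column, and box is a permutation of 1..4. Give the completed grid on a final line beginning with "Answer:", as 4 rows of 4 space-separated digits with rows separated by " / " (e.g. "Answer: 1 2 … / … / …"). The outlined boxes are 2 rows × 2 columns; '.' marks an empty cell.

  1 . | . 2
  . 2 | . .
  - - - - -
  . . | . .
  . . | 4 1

Step 1. [r3c4∈{3}] nothing but 3 survives at r3c4, so r3c4=3.
Step 2. [r1c2∈{3,4}] r1c2 is the only open cell in row 1 admitting 4, so r1c2=4.
Step 3. [r2c1∈{3}] r2c1's peers cover all but 3, so r2c1=3.
Step 4. [r4c1∈{2}] r4c1's peers cover all but 2, so r4c1=2.
Step 5. [r2c3∈{1}] nothing but 1 survives at r2c3 ⇒ r2c3=1.
Step 6. [r1c3∈{3}] r1c3 is down to just 3, so r1c3=3.
Step 7. [r3c3∈{2}] r3c3 is down to just 2 ⇒ r3c3=2.
Step 8. [r2c4∈{4}] r2c4 has the single candidate 4 ⇒ r2c4=4.
Step 9. [r4c2∈{3}] nothing but 3 survives at r4c2, so r4c2=3.
Step 10. [r3c1∈{4}] only 4 remains possible at r3c1 ⇒ r3c1=4.
Step 11. [r3c2∈{1}] r3c2 is down to just 1. So r3c2=1.

Answer: 1 4 3 2 / 3 2 1 4 / 4 1 2 3 / 2 3 4 1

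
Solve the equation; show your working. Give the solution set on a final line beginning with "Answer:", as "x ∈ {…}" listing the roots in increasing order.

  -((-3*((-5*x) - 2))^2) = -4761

Step 1. [-((-3*((-5*x) - 2))^2) = -4761] flip signs both sides ⇒ neg: (-3*((-5*x) - 2))^2 = 4761.
Step 2. [(-3*((-5*x) - 2))^2 = 4761] 4761 ≥ 0, LHS is (·)² — take ±√. So sqrt: -3*((-5*x) - 2) = 69 or -69.
Step 3. [-3*((-5*x) - 2) = 69 or -69] leading coefficient -3: divide by -3 ⇒ div: (-5*x) - 2 = -23 or 23.
Step 4. [(-5*x) - 2 = -23 or 23] add 2: x sits inside (… - 2). So sub: -5*x = -21 or 25.
Step 5. [-5*x = -21 or 25] -5·(inner) — divide through by -5 ⇒ div: x = 21/5 or -5.

Answer: x ∈ {-5, 21/5}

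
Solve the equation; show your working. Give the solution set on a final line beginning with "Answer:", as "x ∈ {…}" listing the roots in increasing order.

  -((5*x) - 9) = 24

Step 1. [-((5*x) - 9) = 24] leading − — multiply by −1 ⇒ neg: (5*x) - 9 = -24.
Step 2. [(5*x) - 9 = -24] add 9: x sits inside (… - 9) ⇒ sub: 5*x = -15.
Step 3. [5*x = -15] 5·(inner) — divide through by 5. So div: x = -3.

Answer: x ∈ {-3}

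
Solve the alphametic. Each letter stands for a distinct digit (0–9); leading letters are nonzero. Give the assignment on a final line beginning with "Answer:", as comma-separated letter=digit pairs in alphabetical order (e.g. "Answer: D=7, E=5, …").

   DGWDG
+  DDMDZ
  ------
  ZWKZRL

Step 1. [col 1: G + Z ≡ L (mod 10)] several values work for Z in column 1 (G + Z ≡ L (mod 10), carry-in 0); try Z=1, so Z=1.
Step 2. [col 1: G + Z ≡ L (mod 10)] L=9 is one option consistent with column 1 (G + Z ≡ L (mod 10), carry-in 0) — take it. So L=9.
Step 3. [col 1: G + Z ≡ L (mod 10)] in column 1 we have G+Z≡L with carry-in 0; given Z=1, L=9 and digits 1,9 already taken and all letters distinct, that pins G to 8, so G=8.
Step 4. [col 2: D + D ≡ R (mod 10)] column 2 (D + D ≡ R (mod 10), carry-in 0) doesn't pin R yet; pick R=2 and continue ⇒ R=2.
Step 5. [col 2: D + D ≡ R (mod 10)] in column 2 we have D+D≡R with carry-in 0; given R=2 and digits 1,2,8,9 already taken and all letters distinct, that pins D to 6. So D=6.
Step 6. [col 3: W + M ≡ Z (mod 10)] several values work for M in column 3 (W + M ≡ Z (mod 10), carry-in 1); try M=7. So M=7.
Step 7. [col 3: W + M ≡ Z (mod 10)] from column 3 (M=7, Z=1, carry-in 1, digits 1,2,6,7,8,9 already taken and all letters distinct): W must equal 3. So W=3.
Step 8. [col 4: G + D ≡ K (mod 10)] in column 4 we have G+D≡K with carry-in 1; given G=8, D=6 and digits 1,2,3,6,7,8,9 already taken and all letters distinct, that pins K to 5 ⇒ K=5.

Answer: D=6, G=8, K=5, L=9, M=7, R=2, W=3, Z=1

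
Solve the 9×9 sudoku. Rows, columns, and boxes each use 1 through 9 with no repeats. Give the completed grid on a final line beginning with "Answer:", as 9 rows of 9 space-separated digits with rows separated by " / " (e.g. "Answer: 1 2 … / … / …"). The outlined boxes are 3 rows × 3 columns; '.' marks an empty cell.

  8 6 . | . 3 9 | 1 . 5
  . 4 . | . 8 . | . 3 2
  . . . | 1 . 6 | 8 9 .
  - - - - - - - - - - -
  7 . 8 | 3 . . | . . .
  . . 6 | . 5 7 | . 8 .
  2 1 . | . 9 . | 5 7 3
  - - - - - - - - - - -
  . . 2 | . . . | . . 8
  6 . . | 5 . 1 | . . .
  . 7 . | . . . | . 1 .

Step 1. [r6c3∈{4}] only 4 remains possible at r6c3. So r6c3=4.
Step 2. [r1c4∈{2,4,7}] r1c4 is the only open cell in row 1 admitting 2. So r1c4=2.
Step 3. [r5c4∈{4}] nothing but 4 survives at r5c4. So r5c4=4.
Step 4. [r7c1∈{1,3,4,5,9}] across row 7, 1 lands solely at r7c1, so r7c1=1.
Step 5. [r9c1∈{3,4,5,9}] col 1 places 4 nowhere but r9c1. So r9c1=4.
Step 6. [r9c3∈{3,5,9}] in row 9, 5 fits only at r9c3, so r9c3=5.
Step 7. [r7c6∈{3,4}] across col 6, 4 lands solely at r7c6, so r7c6=4.
Step 8. [r5c7∈{2,9}] row 5 places 2 nowhere but r5c7. So r5c7=2.
Step 9. [r2c7∈{6,7}] across row 2, 6 lands solely at r2c7. So r2c7=6.
Step 10. [r6c4∈{6,8}] row 6 places 6 nowhere but r6c4 ⇒ r6c4=6.
Step 11. [r3c9∈{4,7}] box 3 places 7 nowhere but r3c9. So r3c9=7.
Step 12. [r9c6∈{2,3,8}] in col 6, 3 fits only at r9c6 ⇒ r9c6=3.
Step 13. [r9c7∈{9}] only 9 remains possible at r9c7. So r9c7=9.
Step 14. [r3c3∈{3}] nothing but 3 survives at r3c3, so r3c3=3.
Step 15. [r9c9∈{6}] nothing but 6 survives at r9c9 ⇒ r9c9=6.
Step 16. [r4c7∈{4}] r4c7 is down to just 4, so r4c7=4.
Step 17. [r8c3∈{9}] r8c3 is down to just 9 ⇒ r8c3=9.
Step 18. [r7c2∈{3}] only 3 remains possible at r7c2 ⇒ r7c2=3.
Step 19. [r5c2∈{9}] nothing but 9 survives at r5c2. So r5c2=9.
Step 20. [r7c7∈{7}] r7c7 is down to just 7. So r7c7=7.
Step 21. [r8c8∈{2,4}] col 8 places 2 nowhere but r8c8. So r8c8=2.
Step 22. [r3c1∈{5}] nothing but 5 survives at r3c1, so r3c1=5.
Step 23. [r4c5∈{1,2}] in col 5, 1 fits only at r4c5. So r4c5=1.
Step 24. [r1c3∈{7}] r1c3 is down to just 7. So r1c3=7.
Step 25. [r3c2∈{2}] r3c2's peers cover all but 2. So r3c2=2.
Step 26. [r2c4∈{7}] r2c4 has the single candidate 7. So r2c4=7.
Step 27. [r2c3∈{1}] only 1 remains possible at r2c3, so r2c3=1.
Step 28. [r8c5∈{7}] r8c5 has the single candidate 7. So r8c5=7.
Step 29. [r3c5∈{4}] only 4 remains possible at r3c5. So r3c5=4.
Step 30. [r8c7∈{3}] r8c7 is down to just 3 ⇒ r8c7=3.
Step 31. [r5c9∈{1}] only 1 remains possible at r5c9 ⇒ r5c9=1.
Step 32. [r7c5∈{6}] r7c5 is down to just 6 ⇒ r7c5=6.
Step 33. [r6c6∈{8}] r6c6's peers cover all but 8, so r6c6=8.
Step 34. [r5c1∈{3}] r5c1's peers cover all but 3, so r5c1=3.
Step 35. [r4c6∈{2}] r4c6 has the single candidate 2. So r4c6=2.
Step 36. [r9c5∈{2}] only 2 remains possible at r9c5 ⇒ r9c5=2.
Step 37. [r8c2∈{8}] r8c2 has the single candidate 8, so r8c2=8.
Step 38. [r9c4∈{8}] r9c4's peers cover all but 8, so r9c4=8.
Step 39. [r7c4∈{9}] r7c4 is down to just 9. So r7c4=9.
Step 40. [r4c9∈{9}] r4c9 is down to just 9 ⇒ r4c9=9.
Step 41. [r1c8∈{4}] nothing but 4 survives at r1c8 ⇒ r1c8=4.
Step 42. [r4c2∈{5}] r4c2's peers cover all but 5. So r4c2=5.
Step 43. [r8c9∈{4}] only 4 remains possible at r8c9 ⇒ r8c9=4.
Step 44. [r2c6∈{5}] r2c6's peers cover all but 5, so r2c6=5.
Step 45. [r2c1∈{9}] r2c1's peers cover all but 9 ⇒ r2c1=9.
Step 46. [r7c8∈{5}] r7c8 is down to just 5, so r7c8=5.
Step 47. [r4c8∈{6}] r4c8 is down to just 6, so r4c8=6.

Answer: 8 6 7 2 3 9 1 4 5 / 9 4 1 7 8 5 6 3 2 / 5 2 3 1 4 6 8 9 7 / 7 5 8 3 1 2 4 6 9 / 3 9 6 4 5 7 2 8 1 / 2 1 4 6 9 8 5 7 3 / 1 3 2 9 6 4 7 5 8 / 6 8 9 5 7 1 3 2 4 / 4 7 5 8 2 3 9 1 6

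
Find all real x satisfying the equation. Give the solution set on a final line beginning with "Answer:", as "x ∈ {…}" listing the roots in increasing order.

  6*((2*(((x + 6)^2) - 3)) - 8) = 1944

Step 1. [6*((2*(((x + 6)^2) - 3)) - 8) = 1944] divide by the outer 6 ⇒ div: (2*(((x + 6)^2) - 3)) - 8 = 324.
Step 2. [(2*(((x + 6)^2) - 3)) - 8 = 324] -8 is outermost — add 8 both sides ⇒ sub: 2*(((x + 6)^2) - 3) = 332.
Step 3. [2*(((x + 6)^2) - 3) = 332] 2·(inner) — divide through by 2, so div: ((x + 6)^2) - 3 = 166.
Step 4. [((x + 6)^2) - 3 = 166] -3 is outermost — add 3 both sides ⇒ sub: (x + 6)^2 = 169.
Step 5. [(x + 6)^2 = 169] 169 ≥ 0, LHS is (·)² — take ±√ ⇒ sqrt: x + 6 = 13 or -13.
Step 6. [x + 6 = 13 or -13] subtract 6: x sits inside (… + 6), so sub: x = 7 or -19.

Answer: x ∈ {-19, 7}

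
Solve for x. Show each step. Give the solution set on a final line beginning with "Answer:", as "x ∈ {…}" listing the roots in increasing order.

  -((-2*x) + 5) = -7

Step 1. [-((-2*x) + 5) = -7] leading − — multiply by −1. So neg: (-2*x) + 5 = 7.
Step 2. [(-2*x) + 5 = 7] the outer +5 inverts by subtracting 5, so sub: -2*x = 2.
Step 3. [-2*x = 2] -2·(inner) — divide through by -2 ⇒ div: x = -1.

Answer: x ∈ {-1}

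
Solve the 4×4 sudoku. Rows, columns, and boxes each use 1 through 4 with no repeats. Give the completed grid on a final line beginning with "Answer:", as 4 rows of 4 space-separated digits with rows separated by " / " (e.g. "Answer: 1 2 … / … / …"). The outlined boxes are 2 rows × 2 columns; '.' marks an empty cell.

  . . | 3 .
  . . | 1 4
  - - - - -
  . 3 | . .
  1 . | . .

Step 1. [r1c4∈{2}] r1c4 has the single candidate 2. So r1c4=2.
Step 2. [r2c2∈{2}] r2c2 is down to just 2 ⇒ r2c2=2.
Step 3. [r4c2∈{4}] r4c2 is down to just 4 ⇒ r4c2=4.
Step 4. [r3c1∈{2}] nothing but 2 survives at r3c1, so r3c1=2.
Step 5. [r1c1∈{4}] r1c1 has the single candidate 4 ⇒ r1c1=4.
Step 6. [r4c4∈{3}] r4c4 is down to just 3, so r4c4=3.
Step 7. [r2c1∈{3}] r2c1's peers cover all but 3, so r2c1=3.
Step 8. [r1c2∈{1}] only 1 remains possible at r1c2, so r1c2=1.
Step 9. [r3c4∈{1}] r3c4 has the single candidate 1, so r3c4=1.
Step 10. [r4c3∈{2}] only 2 remains possible at r4c3, so r4c3=2.
Step 11. [r3c3∈{4}] r3c3 has the single candidate 4. So r3c3=4.

Answer: 4 1 3 2 / 3 2 1 4 / 2 3 4 1 / 1 4 2 3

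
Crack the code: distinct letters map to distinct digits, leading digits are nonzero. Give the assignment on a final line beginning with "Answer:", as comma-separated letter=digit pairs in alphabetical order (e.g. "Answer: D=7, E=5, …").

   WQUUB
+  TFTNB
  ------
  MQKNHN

Step 1. [M] M is the leading digit of a 6-digit sum of two 5-digit numbers; the final carry is exactly 1. So M=1.
Step 2. [col 1: B + B ≡ N (mod 10)] column 1 (B + B ≡ N (mod 10), carry-in 0) doesn't pin N yet; pick N=4 and continue, so N=4.
Step 3. [col 1: B + B ≡ N (mod 10)] several values work for B in column 1 (B + B ≡ N (mod 10), carry-in 0); try B=2. So B=2.
Step 4. [col 2: U + N ≡ H (mod 10)] several values work for H in column 2 (U + N ≡ H (mod 10), carry-in 0); try H=0, so H=0.
Step 5. [col 2: U + N ≡ H (mod 10)] column 2: given N=4, H=0, carry-in 0, and digits 0,1,2,4 already taken and all letters distinct, U+N≡H (mod 10) forces U=6. So U=6.
Step 6. [col 3: U + T ≡ N (mod 10)] in column 3 we have U+T≡N with carry-in 1; given U=6, N=4 and digits 0,1,2,4,6 already taken and all letters distinct, that pins T to 7 ⇒ T=7.
Step 7. [col 4: Q + F ≡ K (mod 10)] column 4 reads Q+F+carry(1)=K with nothing yet; with digits 0,1,2,4,6,7 already taken and all letters distinct, the only value for K is 9, so K=9.
Step 8. [col 4: Q + F ≡ K (mod 10)] Q=5 is one option consistent with column 4 (Q + F ≡ K (mod 10), carry-in 1) — take it ⇒ Q=5.
Step 9. [col 4: Q + F ≡ K (mod 10)] from column 4 (Q=5, K=9, carry-in 1, digits 0,1,2,4,5,6,7,9 already taken and all letters distinct): F must equal 3 ⇒ F=3.
Step 10. [col 5: W + T ≡ Q (mod 10)] in column 5 we have W+T≡Q with carry-in 0; given T=7, Q=5 and digits 0,1,2,3,4,5,6,7,9 already taken and all letters distinct, that pins W to 8 ⇒ W=8.

Answer: B=2, F=3, H=0, K=9, M=1, N=4, Q=5, T=7, U=6, W=8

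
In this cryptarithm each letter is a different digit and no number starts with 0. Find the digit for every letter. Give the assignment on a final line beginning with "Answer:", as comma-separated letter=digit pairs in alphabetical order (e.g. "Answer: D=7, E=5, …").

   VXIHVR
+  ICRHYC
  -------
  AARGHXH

Step 1. [col 1: R + C ≡ H (mod 10)] no forcing yet in column 1 (carry-in 0); H=9 is free and consistent — try it. So H=9.
Step 2. [col 1: R + C ≡ H (mod 10)] C=2 is one option consistent with column 1 (R + C ≡ H (mod 10), carry-in 0) — take it, so C=2.
Step 3. [A] adding two 6-digit numbers gives at most 6+1 digits, and here it does — A is that final carry and must be 1. So A=1.
Step 4. [col 1: R + C ≡ H (mod 10)] column 1 reads R+C+carry(0)=H with C=2, H=9; with digits 1,2,9 already taken and all letters distinct, the only value for R is 7 ⇒ R=7.
Step 5. [col 2: V + Y ≡ X (mod 10)] X=4 is one option consistent with column 2 (V + Y ≡ X (mod 10), carry-in 0) — take it. So X=4.
Step 6. [col 2: V + Y ≡ X (mod 10)] no forcing yet in column 2 (carry-in 0); V=6 is free and consistent — try it, so V=6.
Step 7. [col 2: V + Y ≡ X (mod 10)] column 2: given V=6, X=4, carry-in 0, and digits 1,2,4,6,7,9 already taken and all letters distinct, V+Y≡X (mod 10) forces Y=8, so Y=8.
Step 8. [col 4: I + R ≡ G (mod 10)] in column 4 we have I+R≡G with carry-in 1; given R=7 and digits 1,2,4,6,7,8,9 already taken and all letters distinct, that pins G to 3, so G=3.
Step 9. [col 4: I + R ≡ G (mod 10)] column 4: given R=7, G=3, carry-in 1, and digits 1,2,3,4,6,7,8,9 already taken and all letters distinct, I+R≡G (mod 10) forces I=5. So I=5.

Answer: A=1, C=2, G=3, H=9, I=5, R=7, V=6, X=4, Y=8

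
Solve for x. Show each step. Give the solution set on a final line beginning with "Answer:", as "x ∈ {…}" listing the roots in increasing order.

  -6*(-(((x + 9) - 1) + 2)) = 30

Step 1. [-6*(-(((x + 9) - 1) + 2)) = 30] leading coefficient -6: divide by -6 ⇒ div: -(((x + 9) - 1) + 2) = -5.
Step 2. [-(((x + 9) - 1) + 2) = -5] LHS negated; negate both sides ⇒ neg: ((x + 9) - 1) + 2 = 5.
Step 3. [((x + 9) - 1) + 2 = 5] the outer +2 inverts by subtracting 2 ⇒ sub: (x + 9) - 1 = 3.
Step 4. [(x + 9) - 1 = 3] add 1: x sits inside (… - 1) ⇒ sub: x + 9 = 4.
Step 5. [x + 9 = 4] subtract 9: x sits inside (… + 9) ⇒ sub: x = -5.

Answer: x ∈ {-5}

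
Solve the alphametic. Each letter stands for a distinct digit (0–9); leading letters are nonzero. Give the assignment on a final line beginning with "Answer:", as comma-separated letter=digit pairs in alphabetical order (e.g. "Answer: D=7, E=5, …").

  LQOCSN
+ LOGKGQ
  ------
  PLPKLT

Step 1. [col 1: N + Q ≡ T (mod 10)] no forcing yet in column 1 (carry-in 0); Q=6 is free and consistent — try it. So Q=6.
Step 2. [col 1: N + Q ≡ T (mod 10)] several values work for N in column 1 (N + Q ≡ T (mod 10), carry-in 0); try N=7 ⇒ N=7.
Step 3. [col 1: N + Q ≡ T (mod 10)] in column 1 we have N+Q≡T with carry-in 0; given N=7, Q=6 and digits 6,7 already taken and all letters distinct, that pins T to 3, so T=3.
Step 4. [col 2: S + G ≡ L (mod 10)] G=1 is one option consistent with column 2 (S + G ≡ L (mod 10), carry-in 1) — take it, so G=1.
Step 5. [col 2: S + G ≡ L (mod 10)] column 2 (S + G ≡ L (mod 10), carry-in 1) doesn't pin S yet; pick S=2 and continue ⇒ S=2.
Step 6. [col 2: S + G ≡ L (mod 10)] column 2 reads S+G+carry(1)=L with S=2, G=1; with digits 1,2,3,6,7 already taken and all letters distinct, the only value for L is 4 ⇒ L=4.
Step 7. [col 3: C + K ≡ K (mod 10)] column 3 reads C+K+carry(0)=K with nothing yet; with digits 1,2,3,4,6,7 already taken and all letters distinct, the only value for C is 0, so C=0.
Step 8. [col 3: C + K ≡ K (mod 10)] K=5 is one option consistent with column 3 (C + K ≡ K (mod 10), carry-in 0) — take it, so K=5.
Step 9. [col 4: O + G ≡ P (mod 10)] column 4: given G=1, carry-in 0, and digits 0,1,2,3,4,5,6,7 already taken and all letters distinct, O+G≡P (mod 10) forces O=8 ⇒ O=8.
Step 10. [col 4: O + G ≡ P (mod 10)] in column 4 we have O+G≡P with carry-in 0; given O=8, G=1 and digits 0,1,2,3,4,5,6,7,8 already taken and all letters distinct, that pins P to 9. So P=9.

Answer: C=0, G=1, K=5, L=4, N=7, O=8, P=9, Q=6, S=2, T=3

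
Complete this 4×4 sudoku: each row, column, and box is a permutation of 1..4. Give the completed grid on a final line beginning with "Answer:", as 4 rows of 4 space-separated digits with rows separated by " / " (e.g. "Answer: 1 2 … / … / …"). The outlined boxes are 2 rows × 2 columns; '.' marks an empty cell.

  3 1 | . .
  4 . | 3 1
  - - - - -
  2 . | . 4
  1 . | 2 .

Step 1. [r3c2∈{3}] nothing but 3 survives at r3c2 ⇒ r3c2=3.
Step 2. [r1c3∈{4}] only 4 remains possible at r1c3. So r1c3=4.
Step 3. [r4c4∈{3}] r4c4's peers cover all but 3. So r4c4=3.
Step 4. [r2c2∈{2}] r2c2 is down to just 2 ⇒ r2c2=2.
Step 5. [r3c3∈{1}] nothing but 1 survives at r3c3, so r3c3=1.
Step 6. [r4c2∈{4}] only 4 remains possible at r4c2. So r4c2=4.
Step 7. [r1c4∈{2}] nothing but 2 survives at r1c4 ⇒ r1c4=2.

Answer: 3 1 4 2 / 4 2 3 1 / 2 3 1 4 / 1 4 2 3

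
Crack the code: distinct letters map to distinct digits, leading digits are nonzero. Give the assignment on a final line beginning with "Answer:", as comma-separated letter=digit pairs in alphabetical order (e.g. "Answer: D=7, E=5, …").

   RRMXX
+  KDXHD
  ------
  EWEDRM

Step 1. [col 1: X + D ≡ M (mod 10)] X=5 is one option consistent with column 1 (X + D ≡ M (mod 10), carry-in 0) — take it, so X=5.
Step 2. [E] adding two 5-digit numbers gives at most 5+1 digits, and here it does — E is that final carry and must be 1 ⇒ E=1.
Step 3. [col 1: X + D ≡ M (mod 10)] column 1 (X + D ≡ M (mod 10), carry-in 0) doesn't pin D yet; pick D=3 and continue. So D=3.
Step 4. [col 1: X + D ≡ M (mod 10)] column 1 reads X+D+carry(0)=M with X=5, D=3; with digits 1,3,5 already taken and all letters distinct, the only value for M is 8. So M=8.
Step 5. [col 2: X + H ≡ R (mod 10)] column 2 (X + H ≡ R (mod 10), carry-in 0) doesn't pin R yet; pick R=7 and continue ⇒ R=7.
Step 6. [col 2: X + H ≡ R (mod 10)] in column 2 we have X+H≡R with carry-in 0; given X=5, R=7 and digits 1,3,5,7,8 already taken and all letters distinct, that pins H to 2. So H=2.
Step 7. [col 5: R + K ≡ W (mod 10)] column 5 reads R+K+carry(1)=W with R=7; with digits 1,2,3,5,7,8 already taken and all letters distinct, the only value for W is 4. So W=4.
Step 8. [col 5: R + K ≡ W (mod 10)] from column 5 (R=7, W=4, carry-in 1, digits 1,2,3,4,5,7,8 already taken and all letters distinct): K must equal 6. So K=6.

Answer: D=3, E=1, H=2, K=6, M=8, R=7, W=4, X=5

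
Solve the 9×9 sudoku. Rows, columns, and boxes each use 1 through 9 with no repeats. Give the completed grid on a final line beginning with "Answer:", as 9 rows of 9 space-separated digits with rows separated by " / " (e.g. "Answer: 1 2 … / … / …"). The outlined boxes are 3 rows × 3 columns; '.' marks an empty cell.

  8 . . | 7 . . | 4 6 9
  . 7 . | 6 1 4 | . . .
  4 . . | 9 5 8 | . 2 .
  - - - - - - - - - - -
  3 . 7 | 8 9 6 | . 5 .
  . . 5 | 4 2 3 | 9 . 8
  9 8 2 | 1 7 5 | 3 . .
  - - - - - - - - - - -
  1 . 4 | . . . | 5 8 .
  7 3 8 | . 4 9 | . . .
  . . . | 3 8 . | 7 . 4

Step 1. [r7c4∈{2}] r7c4 has the single candidate 2, so r7c4=2.
Step 2. [r3c7∈{1}] only 1 remains possible at r3c7, so r3c7=1.
Step 3. [r1c2∈{1,2,5}] r1c2 is the only open cell in row 1 admitting 5 ⇒ r1c2=5.
Step 4. [r3c2∈{6}] only 6 remains possible at r3c2, so r3c2=6.
Step 5. [r3c3∈{3}] nothing but 3 survives at r3c3 ⇒ r3c3=3.
Step 6. [r8c7∈{2,6}] col 7 places 6 nowhere but r8c7 ⇒ r8c7=6.
Step 7. [r8c8∈{1}] r8c8 has the single candidate 1, so r8c8=1.
Step 8. [r9c8∈{9}] r9c8's peers cover all but 9. So r9c8=9.
Step 9. [r4c9∈{1,2}] in col 9, 1 fits only at r4c9. So r4c9=1.
Step 10. [r9c1∈{2,5,6}] 5 has one home in row 9: r9c1, so r9c1=5.
Step 11. [r2c8∈{3}] r2c8 has the single candidate 3 ⇒ r2c8=3.
Step 12. [r1c5∈{3}] r1c5's peers cover all but 3. So r1c5=3.
Step 13. [r2c1∈{2}] nothing but 2 survives at r2c1, so r2c1=2.
Step 14. [r5c8∈{7}] r5c8's peers cover all but 7, so r5c8=7.
Step 15. [r2c3∈{9}] r2c3 has the single candidate 9, so r2c3=9.
Step 16. [r9c3∈{6}] r9c3 is down to just 6. So r9c3=6.
Step 17. [r1c3∈{1}] r1c3 is down to just 1, so r1c3=1.
Step 18. [r2c7∈{8}] r2c7 has the single candidate 8, so r2c7=8.
Step 19. [r4c7∈{2}] only 2 remains possible at r4c7. So r4c7=2.
Step 20. [r6c9∈{6}] r6c9's peers cover all but 6 ⇒ r6c9=6.
Step 21. [r1c6∈{2}] r1c6's peers cover all but 2, so r1c6=2.
Step 22. [r7c2∈{9}] r7c2's peers cover all but 9 ⇒ r7c2=9.
Step 23. [r9c2∈{2}] r9c2 has the single candidate 2, so r9c2=2.
Step 24. [r7c5∈{6}] r7c5 has the single candidate 6. So r7c5=6.
Step 25. [r8c9∈{2}] r8c9's peers cover all but 2 ⇒ r8c9=2.
Step 26. [r7c9∈{3}] only 3 remains possible at r7c9. So r7c9=3.
Step 27. [r3c9∈{7}] nothing but 7 survives at r3c9, so r3c9=7.
Step 28. [r4c2∈{4}] r4c2 has the single candidate 4 ⇒ r4c2=4.
Step 29. [r6c8∈{4}] r6c8's peers cover all but 4 ⇒ r6c8=4.
Step 30. [r7c6∈{7}] only 7 remains possible at r7c6, so r7c6=7.
Step 31. [r9c6∈{1}] r9c6 has the single candidate 1. So r9c6=1.
Step 32. [r5c2∈{1}] nothing but 1 survives at r5c2 ⇒ r5c2=1.
Step 33. [r8c4∈{5}] r8c4 has the single candidate 5, so r8c4=5.
Step 34. [r2c9∈{5}] r2c9's peers cover all but 5. So r2c9=5.
Step 35. [r5c1∈{6}] only 6 remains possible at r5c1 ⇒ r5c1=6.

Answer: 8 5 1 7 3 2 4 6 9 / 2 7 9 6 1 4 8 3 5 / 4 6 3 9 5 8 1 2 7 / 3 4 7 8 9 6 2 5 1 / 6 1 5 4 2 3 9 7 8 / 9 8 2 1 7 5 3 4 6 / 1 9 4 2 6 7 5 8 3 / 7 3 8 5 4 9 6 1 2 / 5 2 6 3 8 1 7 9 4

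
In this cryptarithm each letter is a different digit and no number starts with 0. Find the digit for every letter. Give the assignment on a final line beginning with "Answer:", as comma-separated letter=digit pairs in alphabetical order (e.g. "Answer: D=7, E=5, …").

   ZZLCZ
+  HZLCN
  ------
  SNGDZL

Step 1. [col 1: Z + N ≡ L (mod 10)] no forcing yet in column 1 (carry-in 0); Z=4 is free and consistent — try it, so Z=4.
Step 2. [col 1: Z + N ≡ L (mod 10)] no forcing yet in column 1 (carry-in 0); L=6 is free and consistent — try it, so L=6.
Step 3. [col 1: Z + N ≡ L (mod 10)] column 1 reads Z+N+carry(0)=L with Z=4, L=6; with digits 4,6 already taken and all letters distinct, the only value for N is 2 ⇒ N=2.
Step 4. [S] the sum has 6 digits but both addends have 5; that extra leading digit S is the final carry, namely 1 ⇒ S=1.
Step 5. [col 2: C + C ≡ Z (mod 10)] column 2: given Z=4, carry-in 0, and digits 1,2,4,6 already taken and all letters distinct, C+C≡Z (mod 10) forces C=7. So C=7.
Step 6. [col 3: L + L ≡ D (mod 10)] from column 3 (L=6, carry-in 1, digits 1,2,4,6,7 already taken and all letters distinct): D must equal 3 ⇒ D=3.
Step 7. [col 4: Z + Z ≡ G (mod 10)] column 4 reads Z+Z+carry(1)=G with Z=4; with digits 1,2,3,4,6,7 already taken and all letters distinct, the only value for G is 9, so G=9.
Step 8. [col 5: Z + H ≡ N (mod 10)] column 5 reads Z+H+carry(0)=N with Z=4, N=2; with digits 1,2,3,4,6,7,9 already taken and all letters distinct, the only value for H is 8. So H=8.

Answer: C=7, D=3, G=9, H=8, L=6, N=2, S=1, Z=4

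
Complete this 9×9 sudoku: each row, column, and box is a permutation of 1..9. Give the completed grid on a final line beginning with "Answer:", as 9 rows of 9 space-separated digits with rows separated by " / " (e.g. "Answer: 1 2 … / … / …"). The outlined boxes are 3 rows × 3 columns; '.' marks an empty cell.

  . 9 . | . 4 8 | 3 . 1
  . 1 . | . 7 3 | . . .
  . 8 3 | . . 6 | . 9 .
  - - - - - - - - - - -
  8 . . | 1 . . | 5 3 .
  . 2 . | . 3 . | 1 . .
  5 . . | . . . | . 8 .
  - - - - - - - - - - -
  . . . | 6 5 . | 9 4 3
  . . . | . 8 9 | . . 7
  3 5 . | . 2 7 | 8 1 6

Step 1. [r5c1∈{4,6,7,9}] 9 has one home in col 1: r5c1, so r5c1=9.
Step 2. [r5c9∈{4}] r5c9 has the single candidate 4 ⇒ r5c9=4.
Step 3. [r8c7∈{2}] only 2 remains possible at r8c7, so r8c7=2.
Step 4. [r6c3∈{1,4,6,7}] r6c3 is the only open cell in row 6 admitting 1 ⇒ r6c3=1.
Step 5. [r7c2∈{7}] r7c2 has the single candidate 7, so r7c2=7.
Step 6. [r4c3∈{4,6,7}] row 4 places 7 nowhere but r4c3, so r4c3=7.
Step 7. [r5c3∈{6}] r5c3's peers cover all but 6. So r5c3=6.
Step 8. [r8c3∈{4}] nothing but 4 survives at r8c3 ⇒ r8c3=4.
Step 9. [r2c4∈{2,5,9}] across row 2, 9 lands solely at r2c4. So r2c4=9.
Step 10. [r5c8∈{7}] nothing but 7 survives at r5c8, so r5c8=7.
Step 11. [r1c1∈{2,6,7}] across row 1, 7 lands solely at r1c1 ⇒ r1c1=7.
Step 12. [r2c1∈{2,4,6}] 6 has one home in box 1: r2c1. So r2c1=6.
Step 13. [r6c4∈{2,4,7}] in row 6, 7 fits only at r6c4, so r6c4=7.
Step 14. [r3c1∈{2,4}] col 1 places 4 nowhere but r3c1. So r3c1=4.
Step 15. [r7c1∈{1,2}] in col 1, 2 fits only at r7c1, so r7c1=2.
Step 16. [r8c8∈{5}] nothing but 5 survives at r8c8. So r8c8=5.
Step 17. [r2c8∈{2}] r2c8's peers cover all but 2, so r2c8=2.
Step 18. [r3c4∈{2,5}] r3c4 is the only open cell in row 3 admitting 2 ⇒ r3c4=2.
Step 19. [r1c4∈{5}] only 5 remains possible at r1c4. So r1c4=5.
Step 20. [r4c2∈{4}] r4c2 is down to just 4, so r4c2=4.
Step 21. [r4c6∈{2}] r4c6 has the single candidate 2 ⇒ r4c6=2.
Step 22. [r4c5∈{6,9}] across row 4, 6 lands solely at r4c5. So r4c5=6.
Step 23. [r2c9∈{5,8}] row 2 places 8 nowhere but r2c9, so r2c9=8.
Step 24. [r6c5∈{9}] r6c5 has the single candidate 9 ⇒ r6c5=9.
Step 25. [r6c2∈{3}] only 3 remains possible at r6c2. So r6c2=3.
Step 26. [r8c1∈{1}] nothing but 1 survives at r8c1. So r8c1=1.
Step 27. [r5c4∈{8}] r5c4 is down to just 8 ⇒ r5c4=8.
Step 28. [r2c7∈{4}] r2c7's peers cover all but 4 ⇒ r2c7=4.
Step 29. [r2c3∈{5}] nothing but 5 survives at r2c3, so r2c3=5.
Step 30. [r3c9∈{5}] r3c9's peers cover all but 5, so r3c9=5.
Step 31. [r6c7∈{6}] r6c7 has the single candidate 6. So r6c7=6.
Step 32. [r8c4∈{3}] r8c4's peers cover all but 3 ⇒ r8c4=3.
Step 33. [r5c6∈{5}] nothing but 5 survives at r5c6. So r5c6=5.
Step 34. [r6c6∈{4}] nothing but 4 survives at r6c6, so r6c6=4.
Step 35. [r9c4∈{4}] r9c4's peers cover all but 4. So r9c4=4.
Step 36. [r3c5∈{1}] r3c5's peers cover all but 1, so r3c5=1.
Step 37. [r4c9∈{9}] only 9 remains possible at r4c9 ⇒ r4c9=9.
Step 38. [r7c6∈{1}] r7c6 is down to just 1 ⇒ r7c6=1.
Step 39. [r8c2∈{6}] r8c2's peers cover all but 6 ⇒ r8c2=6.
Step 40. [r6c9∈{2}] only 2 remains possible at r6c9. So r6c9=2.
Step 41. [r1c8∈{6}] r1c8 is down to just 6. So r1c8=6.
Step 42. [r7c3∈{8}] nothing but 8 survives at r7c3 ⇒ r7c3=8.
Step 43. [r9c3∈{9}] r9c3's peers cover all but 9. So r9c3=9.
Step 44. [r3c7∈{7}] r3c7 is down to just 7, so r3c7=7.
Step 45. [r1c3∈{2}] nothing but 2 survives at r1c3, so r1c3=2.

Answer: 7 9 2 5 4 8 3 6 1 / 6 1 5 9 7 3 4 2 8 / 4 8 3 2 1 6 7 9 5 / 8 4 7 1 6 2 5 3 9 / 9 2 6 8 3 5 1 7 4 / 5 3 1 7 9 4 6 8 2 / 2 7 8 6 5 1 9 4 3 / 1 6 4 3 8 9 2 5 7 / 3 5 9 4 2 7 8 1 6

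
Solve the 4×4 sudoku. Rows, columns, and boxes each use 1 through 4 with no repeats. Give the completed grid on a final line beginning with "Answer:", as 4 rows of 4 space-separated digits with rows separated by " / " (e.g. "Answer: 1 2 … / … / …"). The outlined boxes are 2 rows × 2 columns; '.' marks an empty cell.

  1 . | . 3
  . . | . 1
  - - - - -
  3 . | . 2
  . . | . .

Step 1. [r4c4∈{4}] r4c4 has the single candidate 4, so r4c4=4.
Step 2. [r2c1∈{2,4}] col 1 places 4 nowhere but r2c1. So r2c1=4.
Step 3. [r1c2∈{2}] r1c2 has the single candidate 2 ⇒ r1c2=2.
Step 4. [r3c3∈{1}] r3c3 has the single candidate 1 ⇒ r3c3=1.
Step 5. [r4c1∈{2}] r4c1's peers cover all but 2 ⇒ r4c1=2.
Step 6. [r1c3∈{4}] only 4 remains possible at r1c3, so r1c3=4.
Step 7. [r3c2∈{4}] only 4 remains possible at r3c2, so r3c2=4.
Step 8. [r2c2∈{3}] r2c2 has the single candidate 3. So r2c2=3.
Step 9. [r2c3∈{2}] r2c3 is down to just 2, so r2c3=2.
Step 10. [r4c3∈{3}] r4c3's peers cover all but 3 ⇒ r4c3=3.
Step 11. [r4c2∈{1}] r4c2 has the single candidate 1, so r4c2=1.

Answer: 1 2 4 3 / 4 3 2 1 / 3 4 1 2 / 2 1 3 4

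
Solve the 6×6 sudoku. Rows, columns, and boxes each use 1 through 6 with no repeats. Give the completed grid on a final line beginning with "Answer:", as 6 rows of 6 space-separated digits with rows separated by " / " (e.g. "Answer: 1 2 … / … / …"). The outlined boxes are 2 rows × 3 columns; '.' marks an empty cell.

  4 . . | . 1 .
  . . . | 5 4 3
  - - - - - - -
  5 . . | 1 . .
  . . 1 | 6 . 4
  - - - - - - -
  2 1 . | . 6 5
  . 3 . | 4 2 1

Step 1. [r1c3∈{2,3,5,6}] across row 1, 3 lands solely at r1c3 ⇒ r1c3=3.
Step 2. [r4c2∈{2}] nothing but 2 survives at r4c2. So r4c2=2.
Step 3. [r2c2∈{6}] only 6 remains possible at r2c2 ⇒ r2c2=6.
Step 4. [r3c3∈{4,6}] row 3 places 6 nowhere but r3c3 ⇒ r3c3=6.
Step 5. [r3c6∈{2}] r3c6 is down to just 2 ⇒ r3c6=2.
Step 6. [r3c5∈{3}] r3c5 has the single candidate 3 ⇒ r3c5=3.
Step 7. [r6c3∈{5}] nothing but 5 survives at r6c3, so r6c3=5.
Step 8. [r2c3∈{2}] nothing but 2 survives at r2c3, so r2c3=2.
Step 9. [r4c5∈{5}] r4c5 is down to just 5 ⇒ r4c5=5.
Step 10. [r6c1∈{6}] only 6 remains possible at r6c1. So r6c1=6.
Step 11. [r1c6∈{6}] r1c6 has the single candidate 6. So r1c6=6.
Step 12. [r1c4∈{2}] r1c4's peers cover all but 2. So r1c4=2.
Step 13. [r5c4∈{3}] only 3 remains possible at r5c4, so r5c4=3.
Step 14. [r1c2∈{5}] only 5 remains possible at r1c2 ⇒ r1c2=5.
Step 15. [r4c1∈{3}] r4c1 is down to just 3. So r4c1=3.
Step 16. [r5c3∈{4}] only 4 remains possible at r5c3, so r5c3=4.
Step 17. [r2c1∈{1}] only 1 remains possible at r2c1, so r2c1=1.
Step 18. [r3c2∈{4}] r3c2 is down to just 4. So r3c2=4.

Answer: 4 5 3 2 1 6 / 1 6 2 5 4 3 / 5 4 6 1 3 2 / 3 2 1 6 5 4 / 2 1 4 3 6 5 / 6 3 5 4 2 1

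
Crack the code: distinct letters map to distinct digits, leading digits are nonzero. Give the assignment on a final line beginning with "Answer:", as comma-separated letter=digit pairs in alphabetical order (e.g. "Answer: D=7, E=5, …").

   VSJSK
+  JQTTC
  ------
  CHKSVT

Step 1. [col 1: K + C ≡ T (mod 10)] no forcing yet in column 1 (carry-in 0); T=7 is free and consistent — try it ⇒ T=7.
Step 2. [col 1: K + C ≡ T (mod 10)] several values work for C in column 1 (K + C ≡ T (mod 10), carry-in 0); try C=1, so C=1.
Step 3. [col 1: K + C ≡ T (mod 10)] in column 1 we have K+C≡T with carry-in 0; given C=1, T=7 and digits 1,7 already taken and all letters distinct, that pins K to 6, so K=6.
Step 4. [col 2: S + T ≡ V (mod 10)] no forcing yet in column 2 (carry-in 0); S=2 is free and consistent — try it. So S=2.
Step 5. [col 2: S + T ≡ V (mod 10)] in column 2 we have S+T≡V with carry-in 0; given S=2, T=7 and digits 1,2,6,7 already taken and all letters distinct, that pins V to 9 ⇒ V=9.
Step 6. [col 3: J + T ≡ S (mod 10)] column 3 reads J+T+carry(0)=S with T=7, S=2; with digits 1,2,6,7,9 already taken and all letters distinct, the only value for J is 5 ⇒ J=5.
Step 7. [col 4: S + Q ≡ K (mod 10)] column 4: given S=2, K=6, carry-in 1, and digits 1,2,5,6,7,9 already taken and all letters distinct, S+Q≡K (mod 10) forces Q=3, so Q=3.
Step 8. [col 5: V + J ≡ H (mod 10)] from column 5 (V=9, J=5, carry-in 0, digits 1,2,3,5,6,7,9 already taken and all letters distinct): H must equal 4. So H=4.

Answer: C=1, H=4, J=5, K=6, Q=3, S=2, T=7, V=9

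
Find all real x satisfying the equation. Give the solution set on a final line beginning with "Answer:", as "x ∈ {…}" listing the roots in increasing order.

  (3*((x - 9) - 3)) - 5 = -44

Step 1. [(3*((x - 9) - 3)) - 5 = -44] peel the -5: add 5 from each side ⇒ sub: 3*((x - 9) - 3) = -39.
Step 2. [3*((x - 9) - 3) = -39] 3·(inner) — divide through by 3, so div: (x - 9) - 3 = -13.
Step 3. [(x - 9) - 3 = -13] peel the -3: add 3 from each side, so sub: x - 9 = -10.
Step 4. [x - 9 = -10] peel the -9: add 9 from each side. So sub: x = -1.

Answer: x ∈ {-1}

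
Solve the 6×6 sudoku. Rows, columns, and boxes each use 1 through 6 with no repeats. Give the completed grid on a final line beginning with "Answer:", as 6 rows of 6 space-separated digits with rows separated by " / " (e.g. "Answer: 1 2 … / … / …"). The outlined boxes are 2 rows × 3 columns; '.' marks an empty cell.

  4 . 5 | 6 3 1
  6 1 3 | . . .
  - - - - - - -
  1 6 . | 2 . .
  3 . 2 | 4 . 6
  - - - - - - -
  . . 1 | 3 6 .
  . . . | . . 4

Step 1. [r3c5∈{5}] r3c5's peers cover all but 5, so r3c5=5.
Step 2. [r6c4∈{1,5}] r6c4 is the only open cell in col 4 admitting 1, so r6c4=1.
Step 3. [r6c5∈{2}] nothing but 2 survives at r6c5, so r6c5=2.
Step 4. [r6c1∈{5}] nothing but 5 survives at r6c1, so r6c1=5.
Step 5. [r2c4∈{5}] only 5 remains possible at r2c4. So r2c4=5.
Step 6. [r5c1∈{2}] only 2 remains possible at r5c1. So r5c1=2.
Step 7. [r3c3∈{4}] only 4 remains possible at r3c3. So r3c3=4.
Step 8. [r6c3∈{6}] r6c3's peers cover all but 6 ⇒ r6c3=6.
Step 9. [r4c5∈{1}] r4c5 has the single candidate 1, so r4c5=1.
Step 10. [r1c2∈{2}] only 2 remains possible at r1c2 ⇒ r1c2=2.
Step 11. [r3c6∈{3}] r3c6's peers cover all but 3. So r3c6=3.
Step 12. [r6c2∈{3}] r6c2 is down to just 3. So r6c2=3.
Step 13. [r2c6∈{2}] r2c6 has the single candidate 2. So r2c6=2.
Step 14. [r4c2∈{5}] r4c2 is down to just 5, so r4c2=5.
Step 15. [r5c2∈{4}] r5c2 has the single candidate 4 ⇒ r5c2=4.
Step 16. [r2c5∈{4}] only 4 remains possible at r2c5. So r2c5=4.
Step 17. [r5c6∈{5}] r5c6 is down to just 5. So r5c6=5.

Answer: 4 2 5 6 3 1 / 6 1 3 5 4 2 / 1 6 4 2 5 3 / 3 5 2 4 1 6 / 2 4 1 3 6 5 / 5 3 6 1 2 4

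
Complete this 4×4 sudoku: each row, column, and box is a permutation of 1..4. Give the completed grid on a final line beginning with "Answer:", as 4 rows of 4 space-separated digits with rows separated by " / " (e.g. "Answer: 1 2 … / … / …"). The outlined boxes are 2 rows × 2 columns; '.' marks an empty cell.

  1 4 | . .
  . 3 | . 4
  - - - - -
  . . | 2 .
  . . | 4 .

Step 1. [r3c2∈{1}] r3c2 is down to just 1. So r3c2=1.
Step 2. [r3c4∈{3}] r3c4's peers cover all but 3, so r3c4=3.
Step 3. [r4c1∈{2,3}] in row 4, 3 fits only at r4c1. So r4c1=3.
Step 4. [r2c3∈{1}] nothing but 1 survives at r2c3. So r2c3=1.
Step 5. [r3c1∈{4}] only 4 remains possible at r3c1. So r3c1=4.
Step 6. [r1c4∈{2}] r1c4's peers cover all but 2 ⇒ r1c4=2.
Step 7. [r1c3∈{3}] r1c3 has the single candidate 3. So r1c3=3.
Step 8. [r2c1∈{2}] r2c1 is down to just 2, so r2c1=2.
Step 9. [r4c2∈{2}] r4c2 has the single candidate 2, so r4c2=2.
Step 10. [r4c4∈{1}] r4c4 is down to just 1, so r4c4=1.

Answer: 1 4 3 2 / 2 3 1 4 / 4 1 2 3 / 3 2 4 1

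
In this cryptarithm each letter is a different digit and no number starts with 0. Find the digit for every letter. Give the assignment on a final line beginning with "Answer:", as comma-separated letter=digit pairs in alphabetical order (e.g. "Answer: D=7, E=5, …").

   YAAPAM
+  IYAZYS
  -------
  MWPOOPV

Step 1. [col 1: M + S ≡ V (mod 10)] several values work for V in column 1 (M + S ≡ V (mod 10), carry-in 0); try V=9 ⇒ V=9.
Step 2. [col 1: M + S ≡ V (mod 10)] M=1 is one option consistent with column 1 (M + S ≡ V (mod 10), carry-in 0) — take it. So M=1.
Step 3. [col 1: M + S ≡ V (mod 10)] from column 1 (M=1, V=9, carry-in 0, digits 1,9 already taken and all letters distinct): S must equal 8. So S=8.
Step 4. [col 2: A + Y ≡ P (mod 10)] P=0 is one option consistent with column 2 (A + Y ≡ P (mod 10), carry-in 0) — take it, so P=0.
Step 5. [col 2: A + Y ≡ P (mod 10)] Y=7 is one option consistent with column 2 (A + Y ≡ P (mod 10), carry-in 0) — take it ⇒ Y=7.
Step 6. [col 2: A + Y ≡ P (mod 10)] column 2: given Y=7, P=0, carry-in 0, and digits 0,1,7,8,9 already taken and all letters distinct, A+Y≡P (mod 10) forces A=3 ⇒ A=3.
Step 7. [col 3: P + Z ≡ O (mod 10)] no forcing yet in column 3 (carry-in 1); O=6 is free and consistent — try it, so O=6.
Step 8. [col 3: P + Z ≡ O (mod 10)] in column 3 we have P+Z≡O with carry-in 1; given P=0, O=6 and digits 0,1,3,6,7,8,9 already taken and all letters distinct, that pins Z to 5. So Z=5.
Step 9. [col 6: Y + I ≡ W (mod 10)] column 6 reads Y+I+carry(1)=W with Y=7; with digits 0,1,3,5,6,7,8,9 already taken and all letters distinct, the only value for W is 2. So W=2.
Step 10. [col 6: Y + I ≡ W (mod 10)] column 6: given Y=7, W=2, carry-in 1, and digits 0,1,2,3,5,6,7,8,9 already taken and all letters distinct, Y+I≡W (mod 10) forces I=4, so I=4.

Answer: A=3, I=4, M=1, O=6, P=0, S=8, V=9, W=2, Y=7, Z=5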